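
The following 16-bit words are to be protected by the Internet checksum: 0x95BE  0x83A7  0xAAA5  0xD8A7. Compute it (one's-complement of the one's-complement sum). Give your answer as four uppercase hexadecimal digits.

One's-complement addition (fold any carry out of bit 15 back into bit 0):
  0x95BE + 0x83A7 = 0x11965 → wrap carry → 0x1966
  0x1966 + 0xAAA5 = 0x0C40B
  0xC40B + 0xD8A7 = 0x19CB2 → wrap carry → 0x9CB3
One's-complement sum = 0x9CB3.
Checksum = ~0x9CB3 & 0xFFFF = 0x634C.

634C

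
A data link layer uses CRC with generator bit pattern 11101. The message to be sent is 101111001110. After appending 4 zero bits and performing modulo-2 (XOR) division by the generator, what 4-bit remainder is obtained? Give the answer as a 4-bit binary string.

0110

Append 4 zeros: 1011110011100000. Divide by 11101 (XOR where the leading bit is 1):
  pos 0: 10111 XOR 11101 = 01010
  pos 1: 10101 XOR 11101 = 01000
  pos 2: 10000 XOR 11101 = 01101
  pos 3: 11010 XOR 11101 = 00111
  pos 5: 11111 XOR 11101 = 00010
  pos 8: 10100 XOR 11101 = 01001
  pos 9: 10010 XOR 11101 = 01111
  pos 10: 11110 XOR 11101 = 00011
Remainder (last 4 bits) = 0110. This is the CRC / FCS.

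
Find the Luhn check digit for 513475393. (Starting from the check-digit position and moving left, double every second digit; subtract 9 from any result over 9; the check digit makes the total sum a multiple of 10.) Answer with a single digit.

7

Partial digits right→left: 3 9 3 5 7 4 3 1 5
Double every second digit counting from the check-digit position (so the 1st, 3rd, 5th, ... of the partial from the right).
  doubled (with −9 where >9): 6 6 5 6 1 → sum 24
  kept as-is: 9 5 4 1 → sum 19
Total = 24 + 19 = 43.
Check digit = (10 − (43 mod 10)) mod 10 = 7.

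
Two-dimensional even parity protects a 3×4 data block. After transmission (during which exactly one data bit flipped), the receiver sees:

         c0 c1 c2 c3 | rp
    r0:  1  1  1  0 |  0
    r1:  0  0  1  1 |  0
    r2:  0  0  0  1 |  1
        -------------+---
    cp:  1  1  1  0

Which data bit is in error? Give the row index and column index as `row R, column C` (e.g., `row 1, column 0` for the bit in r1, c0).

row 0, column 2

Recompute each row's even parity and compare to rp:
  r0: data parity 1, sent rp 0 → mismatch
  r1: data parity 0, sent rp 0 → ok
  r2: data parity 1, sent rp 1 → ok
Recompute each column's even parity and compare to cp:
  c0: data parity 1, sent cp 1 → ok
  c1: data parity 1, sent cp 1 → ok
  c2: data parity 0, sent cp 1 → mismatch
  c3: data parity 0, sent cp 0 → ok
Exactly one row (r0) and one column (c2) fail → the flipped bit is at their intersection.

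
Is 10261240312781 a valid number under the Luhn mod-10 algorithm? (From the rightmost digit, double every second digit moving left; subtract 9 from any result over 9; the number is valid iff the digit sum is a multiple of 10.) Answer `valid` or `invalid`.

valid

From the right, keep odd positions and double even positions (subtract 9 from any doubled value over 9):
  doubled (positions 2,4,...): 7 4 6 8 2 4 2 → sum 33
  kept (positions 1,3,...): 1 7 1 0 2 6 0 → sum 17
Total = 50.
50 mod 10 = 0, so the number is valid.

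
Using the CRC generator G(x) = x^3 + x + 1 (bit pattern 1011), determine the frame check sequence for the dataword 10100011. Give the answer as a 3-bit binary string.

Append 3 zeros: 10100011000. Divide by 1011 (XOR where the leading bit is 1):
  pos 0: 1010 XOR 1011 = 0001
  pos 3: 1001 XOR 1011 = 0010
  pos 5: 1010 XOR 1011 = 0001
Remainder (last 3 bits) = 100. This is the CRC / FCS.

100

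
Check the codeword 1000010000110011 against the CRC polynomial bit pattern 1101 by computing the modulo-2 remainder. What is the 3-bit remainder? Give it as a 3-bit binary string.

000

Modulo-2 division of 1000010000110011 by 1101:
  pos 0: 1000 XOR 1101 = 0101
  pos 1: 1010 XOR 1101 = 0111
  pos 2: 1111 XOR 1101 = 0010
  pos 4: 1000 XOR 1101 = 0101
  pos 5: 1010 XOR 1101 = 0111
  pos 6: 1110 XOR 1101 = 0011
  pos 8: 1111 XOR 1101 = 0010
  pos 10: 1000 XOR 1101 = 0101
  pos 11: 1011 XOR 1101 = 0110
  pos 12: 1101 XOR 1101 = 0000
Remainder = 000 (zero — the frame passes the CRC check).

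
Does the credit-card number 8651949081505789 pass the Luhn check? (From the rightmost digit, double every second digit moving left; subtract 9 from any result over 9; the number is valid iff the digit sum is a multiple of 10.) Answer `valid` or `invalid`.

valid

From the right, keep odd positions and double even positions (subtract 9 from any doubled value over 9):
  doubled (positions 2,4,...): 7 1 1 7 9 9 1 7 → sum 42
  kept (positions 1,3,...): 9 7 0 1 0 4 1 6 → sum 28
Total = 70.
70 mod 10 = 0, so the number is valid.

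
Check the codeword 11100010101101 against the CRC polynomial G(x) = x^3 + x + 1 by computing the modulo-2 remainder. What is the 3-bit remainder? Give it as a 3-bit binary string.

100

Modulo-2 division of 11100010101101 by 1011:
  pos 0: 1110 XOR 1011 = 0101
  pos 1: 1010 XOR 1011 = 0001
  pos 4: 1010 XOR 1011 = 0001
  pos 7: 1101 XOR 1011 = 0110
  pos 8: 1101 XOR 1011 = 0110
  pos 9: 1100 XOR 1011 = 0111
  pos 10: 1111 XOR 1011 = 0100
Remainder = 100 (nonzero — an error is detected).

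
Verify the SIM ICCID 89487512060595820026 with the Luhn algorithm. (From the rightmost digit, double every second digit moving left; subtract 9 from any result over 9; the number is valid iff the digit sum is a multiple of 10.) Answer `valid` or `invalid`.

From the right, keep odd positions and double even positions (subtract 9 from any doubled value over 9):
  doubled (positions 2,4,...): 4 0 7 9 0 0 2 5 8 7 → sum 42
  kept (positions 1,3,...): 6 0 2 5 5 6 2 5 8 9 → sum 48
Total = 90.
90 mod 10 = 0, so the number is valid.

valid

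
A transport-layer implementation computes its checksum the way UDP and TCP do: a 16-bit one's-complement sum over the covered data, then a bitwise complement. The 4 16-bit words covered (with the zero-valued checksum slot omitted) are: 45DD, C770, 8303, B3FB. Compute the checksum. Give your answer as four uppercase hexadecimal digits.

BBB2

One's-complement addition (fold any carry out of bit 15 back into bit 0):
  0x45DD + 0xC770 = 0x10D4D → wrap carry → 0x0D4E
  0x0D4E + 0x8303 = 0x09051
  0x9051 + 0xB3FB = 0x1444C → wrap carry → 0x444D
One's-complement sum = 0x444D.
Checksum = ~0x444D & 0xFFFF = 0xBBB2.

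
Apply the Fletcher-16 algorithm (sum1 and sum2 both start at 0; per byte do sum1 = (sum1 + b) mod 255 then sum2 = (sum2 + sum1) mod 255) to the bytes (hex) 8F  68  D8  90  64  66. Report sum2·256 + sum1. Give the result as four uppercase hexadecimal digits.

AB2C

Running sums (mod 255):
  after byte 0 (8F): sum1=143, sum2=143
  after byte 1 (68): sum1=247, sum2=135
  after byte 2 (D8): sum1=208, sum2=88
  after byte 3 (90): sum1=97, sum2=185
  after byte 4 (64): sum1=197, sum2=127
  after byte 5 (66): sum1=44, sum2=171
Checksum = sum2·256 + sum1 = 171·256 + 44 = 43820 = 0xAB2C.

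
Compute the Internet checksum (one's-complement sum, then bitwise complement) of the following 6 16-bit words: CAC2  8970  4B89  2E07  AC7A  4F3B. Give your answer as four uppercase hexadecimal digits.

One's-complement addition (fold any carry out of bit 15 back into bit 0):
  0xCAC2 + 0x8970 = 0x15432 → wrap carry → 0x5433
  0x5433 + 0x4B89 = 0x09FBC
  0x9FBC + 0x2E07 = 0x0CDC3
  0xCDC3 + 0xAC7A = 0x17A3D → wrap carry → 0x7A3E
  0x7A3E + 0x4F3B = 0x0C979
One's-complement sum = 0xC979.
Checksum = ~0xC979 & 0xFFFF = 0x3686.

3686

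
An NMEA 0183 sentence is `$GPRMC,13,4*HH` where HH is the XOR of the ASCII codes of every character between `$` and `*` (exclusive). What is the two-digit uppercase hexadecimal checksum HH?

XOR the ASCII codes of the payload characters:
  'G' = 0x47 → acc = 0x47
  'P' = 0x50 → acc = 0x17
  'R' = 0x52 → acc = 0x45
  'M' = 0x4D → acc = 0x08
  'C' = 0x43 → acc = 0x4B
  ',' = 0x2C → acc = 0x67
  '1' = 0x31 → acc = 0x56
  '3' = 0x33 → acc = 0x65
  ',' = 0x2C → acc = 0x49
  '4' = 0x34 → acc = 0x7D
Checksum = 0x7D.

7D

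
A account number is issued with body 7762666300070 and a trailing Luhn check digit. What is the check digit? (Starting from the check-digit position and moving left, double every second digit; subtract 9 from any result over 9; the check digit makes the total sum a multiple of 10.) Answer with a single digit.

1

Partial digits right→left: 0 7 0 0 0 3 6 6 6 2 6 7 7
Double every second digit counting from the check-digit position (so the 1st, 3rd, 5th, ... of the partial from the right).
  doubled (with −9 where >9): 0 0 0 3 3 3 5 → sum 14
  kept as-is: 7 0 3 6 2 7 → sum 25
Total = 14 + 25 = 39.
Check digit = (10 − (39 mod 10)) mod 10 = 1.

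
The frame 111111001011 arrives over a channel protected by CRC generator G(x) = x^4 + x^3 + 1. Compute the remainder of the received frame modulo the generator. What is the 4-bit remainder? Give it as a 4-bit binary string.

Modulo-2 division of 111111001011 by 11001:
  pos 0: 11111 XOR 11001 = 00110
  pos 2: 11010 XOR 11001 = 00011
  pos 5: 11010 XOR 11001 = 00011
Remainder = 1111 (nonzero — an error is detected).

1111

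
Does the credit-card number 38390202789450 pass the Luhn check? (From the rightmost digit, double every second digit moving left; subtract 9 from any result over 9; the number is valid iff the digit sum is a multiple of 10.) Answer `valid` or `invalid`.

valid

From the right, keep odd positions and double even positions (subtract 9 from any doubled value over 9):
  doubled (positions 2,4,...): 1 9 5 0 0 6 6 → sum 27
  kept (positions 1,3,...): 0 4 8 2 2 9 8 → sum 33
Total = 60.
60 mod 10 = 0, so the number is valid.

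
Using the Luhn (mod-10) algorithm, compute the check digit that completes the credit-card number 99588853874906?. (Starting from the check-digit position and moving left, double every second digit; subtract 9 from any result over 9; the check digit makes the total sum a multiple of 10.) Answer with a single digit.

5

Partial digits right→left: 6 0 9 4 7 8 3 5 8 8 8 5 9 9
Double every second digit counting from the check-digit position (so the 1st, 3rd, 5th, ... of the partial from the right).
  doubled (with −9 where >9): 3 9 5 6 7 7 9 → sum 46
  kept as-is: 0 4 8 5 8 5 9 → sum 39
Total = 46 + 39 = 85.
Check digit = (10 − (85 mod 10)) mod 10 = 5.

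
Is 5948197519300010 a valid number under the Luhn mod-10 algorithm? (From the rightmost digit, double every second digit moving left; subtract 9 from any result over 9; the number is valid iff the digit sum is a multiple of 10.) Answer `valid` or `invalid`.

From the right, keep odd positions and double even positions (subtract 9 from any doubled value over 9):
  doubled (positions 2,4,...): 2 0 6 2 5 2 8 1 → sum 26
  kept (positions 1,3,...): 0 0 0 9 5 9 8 9 → sum 40
Total = 66.
66 mod 10 = 6, so the number is invalid.

invalid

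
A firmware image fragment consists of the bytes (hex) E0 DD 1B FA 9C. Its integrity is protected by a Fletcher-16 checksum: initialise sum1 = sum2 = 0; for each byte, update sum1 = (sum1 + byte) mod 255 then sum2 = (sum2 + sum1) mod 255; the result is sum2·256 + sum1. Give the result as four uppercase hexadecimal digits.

BF71

Running sums (mod 255):
  after byte 0 (E0): sum1=224, sum2=224
  after byte 1 (DD): sum1=190, sum2=159
  after byte 2 (1B): sum1=217, sum2=121
  after byte 3 (FA): sum1=212, sum2=78
  after byte 4 (9C): sum1=113, sum2=191
Checksum = sum2·256 + sum1 = 191·256 + 113 = 49009 = 0xBF71.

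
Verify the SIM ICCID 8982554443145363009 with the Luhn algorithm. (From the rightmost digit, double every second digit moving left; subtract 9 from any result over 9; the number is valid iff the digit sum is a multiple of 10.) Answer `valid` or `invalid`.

From the right, keep odd positions and double even positions (subtract 9 from any doubled value over 9):
  doubled (positions 2,4,...): 0 6 6 8 6 8 1 4 9 → sum 48
  kept (positions 1,3,...): 9 0 6 5 1 4 4 5 8 8 → sum 50
Total = 98.
98 mod 10 = 8, so the number is invalid.

invalid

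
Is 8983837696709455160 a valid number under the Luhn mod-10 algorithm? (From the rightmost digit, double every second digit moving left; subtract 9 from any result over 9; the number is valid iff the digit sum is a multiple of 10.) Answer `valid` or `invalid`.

From the right, keep odd positions and double even positions (subtract 9 from any doubled value over 9):
  doubled (positions 2,4,...): 3 1 8 0 3 3 6 6 9 → sum 39
  kept (positions 1,3,...): 0 1 5 9 7 9 7 8 8 8 → sum 62
Total = 101.
101 mod 10 = 1, so the number is invalid.

invalid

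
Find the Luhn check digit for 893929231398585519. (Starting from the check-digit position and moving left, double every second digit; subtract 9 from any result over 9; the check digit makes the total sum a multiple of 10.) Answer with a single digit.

Partial digits right→left: 9 1 5 5 8 5 8 9 3 1 3 2 9 2 9 3 9 8
Double every second digit counting from the check-digit position (so the 1st, 3rd, 5th, ... of the partial from the right).
  doubled (with −9 where >9): 9 1 7 7 6 6 9 9 9 → sum 63
  kept as-is: 1 5 5 9 1 2 2 3 8 → sum 36
Total = 63 + 36 = 99.
Check digit = (10 − (99 mod 10)) mod 10 = 1.

1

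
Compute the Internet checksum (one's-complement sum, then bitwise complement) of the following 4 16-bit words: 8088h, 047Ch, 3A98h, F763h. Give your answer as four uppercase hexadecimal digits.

One's-complement addition (fold any carry out of bit 15 back into bit 0):
  0x8088 + 0x047C = 0x08504
  0x8504 + 0x3A98 = 0x0BF9C
  0xBF9C + 0xF763 = 0x1B6FF → wrap carry → 0xB700
One's-complement sum = 0xB700.
Checksum = ~0xB700 & 0xFFFF = 0x48FF.

48FF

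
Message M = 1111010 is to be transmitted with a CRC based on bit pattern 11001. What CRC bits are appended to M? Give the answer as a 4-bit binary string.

1101

Append 4 zeros: 11110100000. Divide by 11001 (XOR where the leading bit is 1):
  pos 0: 11110 XOR 11001 = 00111
  pos 2: 11110 XOR 11001 = 00111
  pos 4: 11100 XOR 11001 = 00101
  pos 6: 10100 XOR 11001 = 01101
Remainder (last 4 bits) = 1101. This is the CRC / FCS.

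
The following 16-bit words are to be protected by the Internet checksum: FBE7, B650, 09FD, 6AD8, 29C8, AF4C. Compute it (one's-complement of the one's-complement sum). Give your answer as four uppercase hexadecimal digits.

One's-complement addition (fold any carry out of bit 15 back into bit 0):
  0xFBE7 + 0xB650 = 0x1B237 → wrap carry → 0xB238
  0xB238 + 0x09FD = 0x0BC35
  0xBC35 + 0x6AD8 = 0x1270D → wrap carry → 0x270E
  0x270E + 0x29C8 = 0x050D6
  0x50D6 + 0xAF4C = 0x10022 → wrap carry → 0x0023
One's-complement sum = 0x0023.
Checksum = ~0x0023 & 0xFFFF = 0xFFDC.

FFDC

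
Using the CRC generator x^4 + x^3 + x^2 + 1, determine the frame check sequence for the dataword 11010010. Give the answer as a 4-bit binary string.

0000

Append 4 zeros: 110100100000. Divide by 11101 (XOR where the leading bit is 1):
  pos 0: 11010 XOR 11101 = 00111
  pos 2: 11101 XOR 11101 = 00000
Remainder (last 4 bits) = 0000. This is the CRC / FCS.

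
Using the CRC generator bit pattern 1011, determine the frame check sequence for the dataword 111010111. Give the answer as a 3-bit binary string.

010

Append 3 zeros: 111010111000. Divide by 1011 (XOR where the leading bit is 1):
  pos 0: 1110 XOR 1011 = 0101
  pos 1: 1011 XOR 1011 = 0000
  pos 6: 1110 XOR 1011 = 0101
  pos 7: 1010 XOR 1011 = 0001
Remainder (last 3 bits) = 010. This is the CRC / FCS.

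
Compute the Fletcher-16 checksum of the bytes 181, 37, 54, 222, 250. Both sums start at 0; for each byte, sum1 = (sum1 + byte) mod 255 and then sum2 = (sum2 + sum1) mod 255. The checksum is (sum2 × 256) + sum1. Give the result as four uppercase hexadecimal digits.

7CEA

Running sums (mod 255):
  after byte 0 (181): sum1=181, sum2=181
  after byte 1 (37): sum1=218, sum2=144
  after byte 2 (54): sum1=17, sum2=161
  after byte 3 (222): sum1=239, sum2=145
  after byte 4 (250): sum1=234, sum2=124
Checksum = sum2·256 + sum1 = 124·256 + 234 = 31978 = 0x7CEA.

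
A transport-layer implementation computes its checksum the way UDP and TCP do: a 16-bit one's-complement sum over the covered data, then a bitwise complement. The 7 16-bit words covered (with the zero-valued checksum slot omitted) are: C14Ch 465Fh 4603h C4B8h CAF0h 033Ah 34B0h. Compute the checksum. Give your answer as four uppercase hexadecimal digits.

One's-complement addition (fold any carry out of bit 15 back into bit 0):
  0xC14C + 0x465F = 0x107AB → wrap carry → 0x07AC
  0x07AC + 0x4603 = 0x04DAF
  0x4DAF + 0xC4B8 = 0x11267 → wrap carry → 0x1268
  0x1268 + 0xCAF0 = 0x0DD58
  0xDD58 + 0x033A = 0x0E092
  0xE092 + 0x34B0 = 0x11542 → wrap carry → 0x1543
One's-complement sum = 0x1543.
Checksum = ~0x1543 & 0xFFFF = 0xEABC.

EABC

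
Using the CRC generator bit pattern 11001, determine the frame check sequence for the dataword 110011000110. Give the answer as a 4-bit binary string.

Append 4 zeros: 1100110001100000. Divide by 11001 (XOR where the leading bit is 1):
  pos 0: 11001 XOR 11001 = 00000
  pos 5: 10001 XOR 11001 = 01000
  pos 6: 10001 XOR 11001 = 01000
  pos 7: 10000 XOR 11001 = 01001
  pos 8: 10010 XOR 11001 = 01011
  pos 9: 10110 XOR 11001 = 01111
  pos 10: 11110 XOR 11001 = 00111
Remainder (last 4 bits) = 1110. This is the CRC / FCS.

1110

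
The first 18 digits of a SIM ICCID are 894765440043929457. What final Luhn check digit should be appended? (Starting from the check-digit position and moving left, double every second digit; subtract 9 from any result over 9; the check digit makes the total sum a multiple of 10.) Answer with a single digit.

5

Partial digits right→left: 7 5 4 9 2 9 3 4 0 0 4 4 5 6 7 4 9 8
Double every second digit counting from the check-digit position (so the 1st, 3rd, 5th, ... of the partial from the right).
  doubled (with −9 where >9): 5 8 4 6 0 8 1 5 9 → sum 46
  kept as-is: 5 9 9 4 0 4 6 4 8 → sum 49
Total = 46 + 49 = 95.
Check digit = (10 − (95 mod 10)) mod 10 = 5.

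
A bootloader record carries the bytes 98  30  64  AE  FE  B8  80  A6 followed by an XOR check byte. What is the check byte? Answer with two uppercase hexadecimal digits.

XOR the bytes together:
  start with 0x98
  0x98 ⊕ 0x30 = 0xA8
  0xA8 ⊕ 0x64 = 0xCC
  0xCC ⊕ 0xAE = 0x62
  0x62 ⊕ 0xFE = 0x9C
  0x9C ⊕ 0xB8 = 0x24
  0x24 ⊕ 0x80 = 0xA4
  0xA4 ⊕ 0xA6 = 0x02

02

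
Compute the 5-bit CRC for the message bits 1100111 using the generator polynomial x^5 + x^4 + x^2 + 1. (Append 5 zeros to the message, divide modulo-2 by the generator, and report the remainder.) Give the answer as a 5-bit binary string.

Append 5 zeros: 110011100000. Divide by 110101 (XOR where the leading bit is 1):
  pos 0: 110011 XOR 110101 = 000110
  pos 3: 110100 XOR 110101 = 000001
Remainder (last 5 bits) = 01000. This is the CRC / FCS.

01000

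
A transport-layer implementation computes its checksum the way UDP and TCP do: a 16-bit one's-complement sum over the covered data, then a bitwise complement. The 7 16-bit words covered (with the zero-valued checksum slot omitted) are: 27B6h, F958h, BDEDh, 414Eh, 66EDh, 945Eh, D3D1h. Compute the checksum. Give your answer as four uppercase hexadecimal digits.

One's-complement addition (fold any carry out of bit 15 back into bit 0):
  0x27B6 + 0xF958 = 0x1210E → wrap carry → 0x210F
  0x210F + 0xBDED = 0x0DEFC
  0xDEFC + 0x414E = 0x1204A → wrap carry → 0x204B
  0x204B + 0x66ED = 0x08738
  0x8738 + 0x945E = 0x11B96 → wrap carry → 0x1B97
  0x1B97 + 0xD3D1 = 0x0EF68
One's-complement sum = 0xEF68.
Checksum = ~0xEF68 & 0xFFFF = 0x1097.

1097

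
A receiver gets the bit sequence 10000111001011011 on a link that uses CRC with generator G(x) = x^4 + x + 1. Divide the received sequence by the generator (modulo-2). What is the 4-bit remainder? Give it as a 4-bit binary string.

0101

Modulo-2 division of 10000111001011011 by 10011:
  pos 0: 10000 XOR 10011 = 00011
  pos 3: 11111 XOR 10011 = 01100
  pos 4: 11000 XOR 10011 = 01011
  pos 5: 10110 XOR 10011 = 00101
  pos 7: 10110 XOR 10011 = 00101
  pos 9: 10111 XOR 10011 = 00100
  pos 11: 10001 XOR 10011 = 00010
Remainder = 0101 (nonzero — an error is detected).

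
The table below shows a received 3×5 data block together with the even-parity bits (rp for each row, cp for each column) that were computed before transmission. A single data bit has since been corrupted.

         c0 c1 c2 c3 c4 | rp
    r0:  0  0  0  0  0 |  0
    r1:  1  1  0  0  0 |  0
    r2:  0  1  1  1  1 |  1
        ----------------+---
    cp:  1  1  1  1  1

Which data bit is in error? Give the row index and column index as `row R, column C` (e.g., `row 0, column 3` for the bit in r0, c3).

row 2, column 1

Recompute each row's even parity and compare to rp:
  r0: data parity 0, sent rp 0 → ok
  r1: data parity 0, sent rp 0 → ok
  r2: data parity 0, sent rp 1 → mismatch
Recompute each column's even parity and compare to cp:
  c0: data parity 1, sent cp 1 → ok
  c1: data parity 0, sent cp 1 → mismatch
  c2: data parity 1, sent cp 1 → ok
  c3: data parity 1, sent cp 1 → ok
  c4: data parity 1, sent cp 1 → ok
Exactly one row (r2) and one column (c1) fail → the flipped bit is at their intersection.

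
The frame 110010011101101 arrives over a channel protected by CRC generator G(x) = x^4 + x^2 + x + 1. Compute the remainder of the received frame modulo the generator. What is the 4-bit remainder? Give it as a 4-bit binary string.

1011

Modulo-2 division of 110010011101101 by 10111:
  pos 0: 11001 XOR 10111 = 01110
  pos 1: 11100 XOR 10111 = 01011
  pos 2: 10110 XOR 10111 = 00001
  pos 6: 11110 XOR 10111 = 01001
  pos 7: 10011 XOR 10111 = 00100
  pos 9: 10010 XOR 10111 = 00101
Remainder = 1011 (nonzero — an error is detected).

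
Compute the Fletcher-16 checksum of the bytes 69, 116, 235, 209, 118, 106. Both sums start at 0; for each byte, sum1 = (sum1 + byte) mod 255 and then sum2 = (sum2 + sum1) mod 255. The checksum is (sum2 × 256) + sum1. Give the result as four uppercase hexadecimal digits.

Running sums (mod 255):
  after byte 0 (69): sum1=69, sum2=69
  after byte 1 (116): sum1=185, sum2=254
  after byte 2 (235): sum1=165, sum2=164
  after byte 3 (209): sum1=119, sum2=28
  after byte 4 (118): sum1=237, sum2=10
  after byte 5 (106): sum1=88, sum2=98
Checksum = sum2·256 + sum1 = 98·256 + 88 = 25176 = 0x6258.

6258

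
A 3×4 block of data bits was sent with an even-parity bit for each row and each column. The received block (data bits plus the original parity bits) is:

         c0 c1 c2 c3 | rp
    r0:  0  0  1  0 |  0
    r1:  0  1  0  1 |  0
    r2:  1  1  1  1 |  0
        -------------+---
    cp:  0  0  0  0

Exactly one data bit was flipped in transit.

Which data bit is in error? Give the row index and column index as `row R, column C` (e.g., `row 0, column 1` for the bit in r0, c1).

Recompute each row's even parity and compare to rp:
  r0: data parity 1, sent rp 0 → mismatch
  r1: data parity 0, sent rp 0 → ok
  r2: data parity 0, sent rp 0 → ok
Recompute each column's even parity and compare to cp:
  c0: data parity 1, sent cp 0 → mismatch
  c1: data parity 0, sent cp 0 → ok
  c2: data parity 0, sent cp 0 → ok
  c3: data parity 0, sent cp 0 → ok
Exactly one row (r0) and one column (c0) fail → the flipped bit is at their intersection.

row 0, column 0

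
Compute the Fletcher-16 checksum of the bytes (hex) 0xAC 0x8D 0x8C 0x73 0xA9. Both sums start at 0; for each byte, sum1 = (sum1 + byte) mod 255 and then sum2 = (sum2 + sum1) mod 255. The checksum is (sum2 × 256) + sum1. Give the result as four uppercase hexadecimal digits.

CBE3

Running sums (mod 255):
  after byte 0 (0xAC): sum1=172, sum2=172
  after byte 1 (0x8D): sum1=58, sum2=230
  after byte 2 (0x8C): sum1=198, sum2=173
  after byte 3 (0x73): sum1=58, sum2=231
  after byte 4 (0xA9): sum1=227, sum2=203
Checksum = sum2·256 + sum1 = 203·256 + 227 = 52195 = 0xCBE3.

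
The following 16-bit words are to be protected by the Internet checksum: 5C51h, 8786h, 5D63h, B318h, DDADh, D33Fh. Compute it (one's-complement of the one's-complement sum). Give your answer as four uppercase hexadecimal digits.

5ABE

One's-complement addition (fold any carry out of bit 15 back into bit 0):
  0x5C51 + 0x8786 = 0x0E3D7
  0xE3D7 + 0x5D63 = 0x1413A → wrap carry → 0x413B
  0x413B + 0xB318 = 0x0F453
  0xF453 + 0xDDAD = 0x1D200 → wrap carry → 0xD201
  0xD201 + 0xD33F = 0x1A540 → wrap carry → 0xA541
One's-complement sum = 0xA541.
Checksum = ~0xA541 & 0xFFFF = 0x5ABE.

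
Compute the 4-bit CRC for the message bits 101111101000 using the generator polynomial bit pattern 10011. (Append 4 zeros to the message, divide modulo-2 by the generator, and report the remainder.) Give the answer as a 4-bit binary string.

1011

Append 4 zeros: 1011111010000000. Divide by 10011 (XOR where the leading bit is 1):
  pos 0: 10111 XOR 10011 = 00100
  pos 2: 10011 XOR 10011 = 00000
  pos 8: 10000 XOR 10011 = 00011
  pos 11: 11000 XOR 10011 = 01011
Remainder (last 4 bits) = 1011. This is the CRC / FCS.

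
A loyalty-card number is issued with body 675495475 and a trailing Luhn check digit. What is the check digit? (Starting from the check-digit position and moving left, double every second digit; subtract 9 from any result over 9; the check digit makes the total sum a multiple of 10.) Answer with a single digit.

Partial digits right→left: 5 7 4 5 9 4 5 7 6
Double every second digit counting from the check-digit position (so the 1st, 3rd, 5th, ... of the partial from the right).
  doubled (with −9 where >9): 1 8 9 1 3 → sum 22
  kept as-is: 7 5 4 7 → sum 23
Total = 22 + 23 = 45.
Check digit = (10 − (45 mod 10)) mod 10 = 5.

5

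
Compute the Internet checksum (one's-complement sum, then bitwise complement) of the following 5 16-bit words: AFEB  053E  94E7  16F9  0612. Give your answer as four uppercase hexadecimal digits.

One's-complement addition (fold any carry out of bit 15 back into bit 0):
  0xAFEB + 0x053E = 0x0B529
  0xB529 + 0x94E7 = 0x14A10 → wrap carry → 0x4A11
  0x4A11 + 0x16F9 = 0x0610A
  0x610A + 0x0612 = 0x0671C
One's-complement sum = 0x671C.
Checksum = ~0x671C & 0xFFFF = 0x98E3.

98E3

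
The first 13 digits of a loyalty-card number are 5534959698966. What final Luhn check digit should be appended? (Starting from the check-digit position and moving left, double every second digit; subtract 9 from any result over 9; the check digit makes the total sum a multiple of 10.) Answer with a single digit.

Partial digits right→left: 6 6 9 8 9 6 9 5 9 4 3 5 5
Double every second digit counting from the check-digit position (so the 1st, 3rd, 5th, ... of the partial from the right).
  doubled (with −9 where >9): 3 9 9 9 9 6 1 → sum 46
  kept as-is: 6 8 6 5 4 5 → sum 34
Total = 46 + 34 = 80.
Check digit = (10 − (80 mod 10)) mod 10 = 0.

0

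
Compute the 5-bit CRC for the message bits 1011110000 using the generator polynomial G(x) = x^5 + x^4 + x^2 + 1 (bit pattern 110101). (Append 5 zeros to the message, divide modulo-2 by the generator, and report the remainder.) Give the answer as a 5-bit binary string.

10110

Append 5 zeros: 101111000000000. Divide by 110101 (XOR where the leading bit is 1):
  pos 0: 101111 XOR 110101 = 011010
  pos 1: 110100 XOR 110101 = 000001
  pos 6: 100000 XOR 110101 = 010101
  pos 7: 101010 XOR 110101 = 011111
  pos 8: 111110 XOR 110101 = 001011
Remainder (last 5 bits) = 10110. This is the CRC / FCS.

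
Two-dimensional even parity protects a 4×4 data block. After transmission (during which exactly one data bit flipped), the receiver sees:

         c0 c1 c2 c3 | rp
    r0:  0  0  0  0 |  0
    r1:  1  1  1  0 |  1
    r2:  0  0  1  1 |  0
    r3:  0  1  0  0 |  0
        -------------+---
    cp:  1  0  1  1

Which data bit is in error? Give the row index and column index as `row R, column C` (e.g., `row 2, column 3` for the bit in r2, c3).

row 3, column 2

Recompute each row's even parity and compare to rp:
  r0: data parity 0, sent rp 0 → ok
  r1: data parity 1, sent rp 1 → ok
  r2: data parity 0, sent rp 0 → ok
  r3: data parity 1, sent rp 0 → mismatch
Recompute each column's even parity and compare to cp:
  c0: data parity 1, sent cp 1 → ok
  c1: data parity 0, sent cp 0 → ok
  c2: data parity 0, sent cp 1 → mismatch
  c3: data parity 1, sent cp 1 → ok
Exactly one row (r3) and one column (c2) fail → the flipped bit is at their intersection.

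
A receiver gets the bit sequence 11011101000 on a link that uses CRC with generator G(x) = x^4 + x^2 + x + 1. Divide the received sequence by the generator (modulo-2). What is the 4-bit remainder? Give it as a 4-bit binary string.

Modulo-2 division of 11011101000 by 10111:
  pos 0: 11011 XOR 10111 = 01100
  pos 1: 11001 XOR 10111 = 01110
  pos 2: 11100 XOR 10111 = 01011
  pos 3: 10111 XOR 10111 = 00000
Remainder = 0000 (zero — the frame passes the CRC check).

0000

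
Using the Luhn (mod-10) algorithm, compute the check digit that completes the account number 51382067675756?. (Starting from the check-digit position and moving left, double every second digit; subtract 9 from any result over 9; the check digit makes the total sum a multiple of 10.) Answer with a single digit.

1

Partial digits right→left: 6 5 7 5 7 6 7 6 0 2 8 3 1 5
Double every second digit counting from the check-digit position (so the 1st, 3rd, 5th, ... of the partial from the right).
  doubled (with −9 where >9): 3 5 5 5 0 7 2 → sum 27
  kept as-is: 5 5 6 6 2 3 5 → sum 32
Total = 27 + 32 = 59.
Check digit = (10 − (59 mod 10)) mod 10 = 1.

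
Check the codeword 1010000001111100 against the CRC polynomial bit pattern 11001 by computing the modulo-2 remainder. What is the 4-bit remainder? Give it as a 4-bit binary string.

Modulo-2 division of 1010000001111100 by 11001:
  pos 0: 10100 XOR 11001 = 01101
  pos 1: 11010 XOR 11001 = 00011
  pos 4: 11000 XOR 11001 = 00001
  pos 8: 11111 XOR 11001 = 00110
  pos 10: 11010 XOR 11001 = 00011
Remainder = 0110 (nonzero — an error is detected).

0110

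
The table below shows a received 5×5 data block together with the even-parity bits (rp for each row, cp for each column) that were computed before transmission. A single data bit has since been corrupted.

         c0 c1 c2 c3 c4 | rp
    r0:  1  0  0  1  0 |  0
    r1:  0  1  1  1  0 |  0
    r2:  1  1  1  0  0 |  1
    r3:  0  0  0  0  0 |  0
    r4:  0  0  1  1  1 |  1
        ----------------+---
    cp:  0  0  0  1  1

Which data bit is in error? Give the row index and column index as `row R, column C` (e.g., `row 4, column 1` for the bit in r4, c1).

row 1, column 2

Recompute each row's even parity and compare to rp:
  r0: data parity 0, sent rp 0 → ok
  r1: data parity 1, sent rp 0 → mismatch
  r2: data parity 1, sent rp 1 → ok
  r3: data parity 0, sent rp 0 → ok
  r4: data parity 1, sent rp 1 → ok
Recompute each column's even parity and compare to cp:
  c0: data parity 0, sent cp 0 → ok
  c1: data parity 0, sent cp 0 → ok
  c2: data parity 1, sent cp 0 → mismatch
  c3: data parity 1, sent cp 1 → ok
  c4: data parity 1, sent cp 1 → ok
Exactly one row (r1) and one column (c2) fail → the flipped bit is at their intersection.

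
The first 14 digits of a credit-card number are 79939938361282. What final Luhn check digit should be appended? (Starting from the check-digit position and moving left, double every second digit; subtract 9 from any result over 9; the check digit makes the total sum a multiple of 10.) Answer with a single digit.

8

Partial digits right→left: 2 8 2 1 6 3 8 3 9 9 3 9 9 7
Double every second digit counting from the check-digit position (so the 1st, 3rd, 5th, ... of the partial from the right).
  doubled (with −9 where >9): 4 4 3 7 9 6 9 → sum 42
  kept as-is: 8 1 3 3 9 9 7 → sum 40
Total = 42 + 40 = 82.
Check digit = (10 − (82 mod 10)) mod 10 = 8.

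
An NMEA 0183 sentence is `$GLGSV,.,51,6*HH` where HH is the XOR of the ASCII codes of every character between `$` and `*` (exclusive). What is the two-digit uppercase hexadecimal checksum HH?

79

XOR the ASCII codes of the payload characters:
  'G' = 0x47 → acc = 0x47
  'L' = 0x4C → acc = 0x0B
  'G' = 0x47 → acc = 0x4C
  'S' = 0x53 → acc = 0x1F
  'V' = 0x56 → acc = 0x49
  ',' = 0x2C → acc = 0x65
  '.' = 0x2E → acc = 0x4B
  ',' = 0x2C → acc = 0x67
  '5' = 0x35 → acc = 0x52
  '1' = 0x31 → acc = 0x63
  ',' = 0x2C → acc = 0x4F
  '6' = 0x36 → acc = 0x79
Checksum = 0x79.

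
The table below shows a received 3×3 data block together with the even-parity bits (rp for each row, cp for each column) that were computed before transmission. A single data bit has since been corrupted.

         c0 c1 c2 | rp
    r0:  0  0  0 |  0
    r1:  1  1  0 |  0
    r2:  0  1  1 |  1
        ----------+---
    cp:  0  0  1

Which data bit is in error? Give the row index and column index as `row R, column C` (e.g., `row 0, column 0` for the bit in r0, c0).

Recompute each row's even parity and compare to rp:
  r0: data parity 0, sent rp 0 → ok
  r1: data parity 0, sent rp 0 → ok
  r2: data parity 0, sent rp 1 → mismatch
Recompute each column's even parity and compare to cp:
  c0: data parity 1, sent cp 0 → mismatch
  c1: data parity 0, sent cp 0 → ok
  c2: data parity 1, sent cp 1 → ok
Exactly one row (r2) and one column (c0) fail → the flipped bit is at their intersection.

row 2, column 0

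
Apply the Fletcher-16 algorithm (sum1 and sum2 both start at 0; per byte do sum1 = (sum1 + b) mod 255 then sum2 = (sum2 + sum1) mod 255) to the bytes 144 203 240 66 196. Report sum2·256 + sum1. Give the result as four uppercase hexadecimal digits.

Running sums (mod 255):
  after byte 0 (144): sum1=144, sum2=144
  after byte 1 (203): sum1=92, sum2=236
  after byte 2 (240): sum1=77, sum2=58
  after byte 3 (66): sum1=143, sum2=201
  after byte 4 (196): sum1=84, sum2=30
Checksum = sum2·256 + sum1 = 30·256 + 84 = 7764 = 0x1E54.

1E54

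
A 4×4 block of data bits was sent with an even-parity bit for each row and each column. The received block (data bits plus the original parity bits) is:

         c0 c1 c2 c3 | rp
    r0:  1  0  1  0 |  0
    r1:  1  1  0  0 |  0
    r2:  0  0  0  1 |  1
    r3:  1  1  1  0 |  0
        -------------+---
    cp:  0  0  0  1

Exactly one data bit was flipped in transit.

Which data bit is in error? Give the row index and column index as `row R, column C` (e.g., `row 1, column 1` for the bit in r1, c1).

Recompute each row's even parity and compare to rp:
  r0: data parity 0, sent rp 0 → ok
  r1: data parity 0, sent rp 0 → ok
  r2: data parity 1, sent rp 1 → ok
  r3: data parity 1, sent rp 0 → mismatch
Recompute each column's even parity and compare to cp:
  c0: data parity 1, sent cp 0 → mismatch
  c1: data parity 0, sent cp 0 → ok
  c2: data parity 0, sent cp 0 → ok
  c3: data parity 1, sent cp 1 → ok
Exactly one row (r3) and one column (c0) fail → the flipped bit is at their intersection.

row 3, column 0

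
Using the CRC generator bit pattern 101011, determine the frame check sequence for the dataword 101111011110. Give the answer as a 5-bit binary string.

11100

Append 5 zeros: 10111101111000000. Divide by 101011 (XOR where the leading bit is 1):
  pos 0: 101111 XOR 101011 = 000100
  pos 3: 100011 XOR 101011 = 001000
  pos 5: 100011 XOR 101011 = 001000
  pos 7: 100000 XOR 101011 = 001011
  pos 9: 101100 XOR 101011 = 000111
Remainder (last 5 bits) = 11100. This is the CRC / FCS.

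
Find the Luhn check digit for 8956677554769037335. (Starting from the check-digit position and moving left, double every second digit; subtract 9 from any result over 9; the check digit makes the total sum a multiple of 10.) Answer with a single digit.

9

Partial digits right→left: 5 3 3 7 3 0 9 6 7 4 5 5 7 7 6 6 5 9 8
Double every second digit counting from the check-digit position (so the 1st, 3rd, 5th, ... of the partial from the right).
  doubled (with −9 where >9): 1 6 6 9 5 1 5 3 1 7 → sum 44
  kept as-is: 3 7 0 6 4 5 7 6 9 → sum 47
Total = 44 + 47 = 91.
Check digit = (10 − (91 mod 10)) mod 10 = 9.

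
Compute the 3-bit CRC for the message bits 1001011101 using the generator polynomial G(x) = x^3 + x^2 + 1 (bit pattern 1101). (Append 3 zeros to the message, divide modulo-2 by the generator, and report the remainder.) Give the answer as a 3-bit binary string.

110

Append 3 zeros: 1001011101000. Divide by 1101 (XOR where the leading bit is 1):
  pos 0: 1001 XOR 1101 = 0100
  pos 1: 1000 XOR 1101 = 0101
  pos 2: 1011 XOR 1101 = 0110
  pos 3: 1101 XOR 1101 = 0000
  pos 7: 1010 XOR 1101 = 0111
  pos 8: 1110 XOR 1101 = 0011
Remainder (last 3 bits) = 110. This is the CRC / FCS.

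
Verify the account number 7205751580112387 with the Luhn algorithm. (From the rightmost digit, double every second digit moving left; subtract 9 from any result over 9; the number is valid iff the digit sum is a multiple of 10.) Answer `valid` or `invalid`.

From the right, keep odd positions and double even positions (subtract 9 from any doubled value over 9):
  doubled (positions 2,4,...): 7 4 2 7 2 5 0 5 → sum 32
  kept (positions 1,3,...): 7 3 1 0 5 5 5 2 → sum 28
Total = 60.
60 mod 10 = 0, so the number is valid.

valid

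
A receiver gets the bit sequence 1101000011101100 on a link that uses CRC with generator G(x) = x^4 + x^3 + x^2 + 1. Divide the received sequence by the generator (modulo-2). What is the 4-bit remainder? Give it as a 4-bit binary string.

Modulo-2 division of 1101000011101100 by 11101:
  pos 0: 11010 XOR 11101 = 00111
  pos 2: 11100 XOR 11101 = 00001
  pos 6: 10111 XOR 11101 = 01010
  pos 7: 10100 XOR 11101 = 01001
  pos 8: 10011 XOR 11101 = 01110
  pos 9: 11101 XOR 11101 = 00000
Remainder = 0000 (zero — the frame passes the CRC check).

0000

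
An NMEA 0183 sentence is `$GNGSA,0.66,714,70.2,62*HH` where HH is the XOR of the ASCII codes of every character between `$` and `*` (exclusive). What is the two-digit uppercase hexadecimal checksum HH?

XOR the ASCII codes of the payload characters:
  'G' = 0x47 → acc = 0x47
  'N' = 0x4E → acc = 0x09
  'G' = 0x47 → acc = 0x4E
  'S' = 0x53 → acc = 0x1D
  'A' = 0x41 → acc = 0x5C
  ',' = 0x2C → acc = 0x70
  '0' = 0x30 → acc = 0x40
  '.' = 0x2E → acc = 0x6E
  '6' = 0x36 → acc = 0x58
  '6' = 0x36 → acc = 0x6E
  ',' = 0x2C → acc = 0x42
  '7' = 0x37 → acc = 0x75
  '1' = 0x31 → acc = 0x44
  '4' = 0x34 → acc = 0x70
  ',' = 0x2C → acc = 0x5C
  '7' = 0x37 → acc = 0x6B
  '0' = 0x30 → acc = 0x5B
  '.' = 0x2E → acc = 0x75
  '2' = 0x32 → acc = 0x47
  ',' = 0x2C → acc = 0x6B
  '6' = 0x36 → acc = 0x5D
  '2' = 0x32 → acc = 0x6F
Checksum = 0x6F.

6F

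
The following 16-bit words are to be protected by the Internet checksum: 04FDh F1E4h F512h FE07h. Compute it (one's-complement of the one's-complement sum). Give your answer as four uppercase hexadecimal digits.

1603

One's-complement addition (fold any carry out of bit 15 back into bit 0):
  0x04FD + 0xF1E4 = 0x0F6E1
  0xF6E1 + 0xF512 = 0x1EBF3 → wrap carry → 0xEBF4
  0xEBF4 + 0xFE07 = 0x1E9FB → wrap carry → 0xE9FC
One's-complement sum = 0xE9FC.
Checksum = ~0xE9FC & 0xFFFF = 0x1603.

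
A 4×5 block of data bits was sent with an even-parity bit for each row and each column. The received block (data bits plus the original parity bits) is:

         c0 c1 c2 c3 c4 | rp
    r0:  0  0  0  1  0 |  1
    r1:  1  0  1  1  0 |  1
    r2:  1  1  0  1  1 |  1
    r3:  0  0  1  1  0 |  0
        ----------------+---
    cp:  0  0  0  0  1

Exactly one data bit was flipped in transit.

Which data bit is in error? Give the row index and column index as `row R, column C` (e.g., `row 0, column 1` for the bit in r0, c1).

row 2, column 1

Recompute each row's even parity and compare to rp:
  r0: data parity 1, sent rp 1 → ok
  r1: data parity 1, sent rp 1 → ok
  r2: data parity 0, sent rp 1 → mismatch
  r3: data parity 0, sent rp 0 → ok
Recompute each column's even parity and compare to cp:
  c0: data parity 0, sent cp 0 → ok
  c1: data parity 1, sent cp 0 → mismatch
  c2: data parity 0, sent cp 0 → ok
  c3: data parity 0, sent cp 0 → ok
  c4: data parity 1, sent cp 1 → ok
Exactly one row (r2) and one column (c1) fail → the flipped bit is at their intersection.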